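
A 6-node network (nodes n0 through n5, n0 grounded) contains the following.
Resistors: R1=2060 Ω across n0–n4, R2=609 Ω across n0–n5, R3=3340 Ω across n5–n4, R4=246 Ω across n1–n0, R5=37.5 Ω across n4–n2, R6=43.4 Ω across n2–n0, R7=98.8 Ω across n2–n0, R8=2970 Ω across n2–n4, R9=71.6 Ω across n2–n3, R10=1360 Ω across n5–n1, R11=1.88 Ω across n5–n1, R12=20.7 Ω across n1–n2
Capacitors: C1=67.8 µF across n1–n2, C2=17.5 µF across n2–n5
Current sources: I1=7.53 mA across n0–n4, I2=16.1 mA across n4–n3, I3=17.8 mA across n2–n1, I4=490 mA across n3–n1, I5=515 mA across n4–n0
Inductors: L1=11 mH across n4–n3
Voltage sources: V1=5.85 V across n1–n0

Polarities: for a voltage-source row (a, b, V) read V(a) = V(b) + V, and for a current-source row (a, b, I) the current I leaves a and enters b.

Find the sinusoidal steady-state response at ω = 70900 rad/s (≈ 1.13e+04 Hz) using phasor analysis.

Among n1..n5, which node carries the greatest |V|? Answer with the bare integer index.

3

Apply KCL at each of the 5 non-ground nodes and solve the resulting linear system.
Node n1: branches {C1, R4, I3, I4, R10, R11, R12, V1} → V_1 = 5.850+0.000j
Node n2: branches {C1, C2, R5, R6, I3, R7, R8, R9, R12} → V_2 = 5.823+0.2391j
Node n3: branches {L1, I2, I4, R9} → V_3 = -27.92-1.111j
Node n4: branches {R1, I1, L1, R3, R5, I2, R8, I5} → V_4 = -13.21+0.9132j
Node n5: branches {R2, C2, R3, R10, R11} → V_5 = 5.736+0.2025j
Source currents: i(V1)=-0.7274-0.008706j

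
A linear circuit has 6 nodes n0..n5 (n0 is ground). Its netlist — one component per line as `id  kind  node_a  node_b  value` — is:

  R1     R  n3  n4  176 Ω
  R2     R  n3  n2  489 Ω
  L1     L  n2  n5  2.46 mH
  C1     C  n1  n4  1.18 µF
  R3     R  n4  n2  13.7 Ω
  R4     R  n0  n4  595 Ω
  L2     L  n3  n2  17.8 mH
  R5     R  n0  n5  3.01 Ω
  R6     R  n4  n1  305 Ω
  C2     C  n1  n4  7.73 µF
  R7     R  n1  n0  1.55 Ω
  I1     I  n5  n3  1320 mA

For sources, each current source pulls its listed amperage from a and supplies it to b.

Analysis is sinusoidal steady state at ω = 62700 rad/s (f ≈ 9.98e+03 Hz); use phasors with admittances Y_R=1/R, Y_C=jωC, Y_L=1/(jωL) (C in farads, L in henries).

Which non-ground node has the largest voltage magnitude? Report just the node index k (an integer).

Apply KCL at each of the 5 non-ground nodes and solve the resulting linear system.
Node n1: branches {C1, R6, C2, R7} → V_1 = 2.066+0.1197j
Node n2: branches {R2, L1, R3, L2} → V_2 = 7.298-2.737j
Node n3: branches {R1, R2, L2, I1} → V_3 = 172.1+16.73j
Node n4: branches {R1, C1, R3, R4, R6, C2} → V_4 = 2.218-2.265j
Node n5: branches {L1, R5, I1} → V_5 = -4.022-0.2209j

3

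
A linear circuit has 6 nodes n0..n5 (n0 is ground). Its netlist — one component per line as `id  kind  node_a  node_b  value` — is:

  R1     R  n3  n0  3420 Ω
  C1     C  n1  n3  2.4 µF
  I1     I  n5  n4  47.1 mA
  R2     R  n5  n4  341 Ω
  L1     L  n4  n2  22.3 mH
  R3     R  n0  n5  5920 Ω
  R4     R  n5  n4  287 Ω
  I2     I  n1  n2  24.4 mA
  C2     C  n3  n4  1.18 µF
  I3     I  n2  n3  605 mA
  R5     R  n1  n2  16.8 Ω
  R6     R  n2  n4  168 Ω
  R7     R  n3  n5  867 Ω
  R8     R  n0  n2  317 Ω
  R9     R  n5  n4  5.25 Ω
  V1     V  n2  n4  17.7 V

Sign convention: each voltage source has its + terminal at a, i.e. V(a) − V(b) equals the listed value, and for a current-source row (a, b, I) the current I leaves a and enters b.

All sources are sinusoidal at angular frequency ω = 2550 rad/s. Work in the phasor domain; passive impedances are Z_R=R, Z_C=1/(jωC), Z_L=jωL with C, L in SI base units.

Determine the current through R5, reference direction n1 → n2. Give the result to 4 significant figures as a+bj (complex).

Apply KCL at each of the 5 non-ground nodes and solve the resulting linear system.
Node n1: branches {C1, I2, R5} → V_1 = 6.239+5.276j
Node n2: branches {L1, I2, I3, R5, R6, R8, V1} → V_2 = 0.1889+5.082j
Node n3: branches {R1, C1, C2, I3, R7} → V_3 = 8.121-57.55j
Node n4: branches {I1, R2, L1, R4, C2, R6, R9, V1} → V_4 = -17.51+5.082j
Node n5: branches {I1, R2, R3, R4, R7, R9} → V_5 = -17.58+4.713j
Source currents: i(V1)=-0.3264+0.3068j

0.3601+0.01152j A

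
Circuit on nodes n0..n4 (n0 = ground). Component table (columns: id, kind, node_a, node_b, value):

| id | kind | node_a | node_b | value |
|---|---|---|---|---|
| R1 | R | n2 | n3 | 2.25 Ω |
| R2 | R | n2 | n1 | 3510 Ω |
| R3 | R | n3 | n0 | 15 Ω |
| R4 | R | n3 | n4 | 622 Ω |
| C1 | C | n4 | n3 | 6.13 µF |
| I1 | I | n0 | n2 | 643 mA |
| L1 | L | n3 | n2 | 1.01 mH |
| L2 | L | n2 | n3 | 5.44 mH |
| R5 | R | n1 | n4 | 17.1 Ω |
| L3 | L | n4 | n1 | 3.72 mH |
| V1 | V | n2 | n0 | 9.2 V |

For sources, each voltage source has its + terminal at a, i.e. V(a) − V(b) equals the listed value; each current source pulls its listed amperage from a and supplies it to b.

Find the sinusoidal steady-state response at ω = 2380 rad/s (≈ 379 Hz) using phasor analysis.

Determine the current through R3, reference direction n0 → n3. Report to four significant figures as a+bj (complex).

-0.5719+0.03995j A

Element admittances at ω=2380 rad/s:
  Y(R1) = 0.4444+0.000j S between n2,n3
  Y(R2) = 0.0002849+0.000j S between n2,n1
  Y(R3) = 0.06667+0.000j S between n3,n0
  Y(R4) = 0.001608+0.000j S between n3,n4
  Y(C1) = 0.000+0.01459j S between n4,n3
  I1: injects 0.643 A into n2 (from n0)
  Y(L1) = 0.000-0.4160j S between n3,n2
  Y(L2) = 0.000-0.07724j S between n2,n3
  Y(R5) = 0.05848+0.000j S between n1,n4
  Y(L3) = 0.000-0.1129j S between n4,n1
  V1: constraint V(n2)−V(n0) = 9.2
Assemble and solve the 5×5 MNA system:
  V(n1)=8.591-0.6079j  V(n2)=9.200+0.000j  V(n3)=8.579-0.5993j  V(n4)=8.592-0.6097j
  i(V1)=0.07109+0.03995j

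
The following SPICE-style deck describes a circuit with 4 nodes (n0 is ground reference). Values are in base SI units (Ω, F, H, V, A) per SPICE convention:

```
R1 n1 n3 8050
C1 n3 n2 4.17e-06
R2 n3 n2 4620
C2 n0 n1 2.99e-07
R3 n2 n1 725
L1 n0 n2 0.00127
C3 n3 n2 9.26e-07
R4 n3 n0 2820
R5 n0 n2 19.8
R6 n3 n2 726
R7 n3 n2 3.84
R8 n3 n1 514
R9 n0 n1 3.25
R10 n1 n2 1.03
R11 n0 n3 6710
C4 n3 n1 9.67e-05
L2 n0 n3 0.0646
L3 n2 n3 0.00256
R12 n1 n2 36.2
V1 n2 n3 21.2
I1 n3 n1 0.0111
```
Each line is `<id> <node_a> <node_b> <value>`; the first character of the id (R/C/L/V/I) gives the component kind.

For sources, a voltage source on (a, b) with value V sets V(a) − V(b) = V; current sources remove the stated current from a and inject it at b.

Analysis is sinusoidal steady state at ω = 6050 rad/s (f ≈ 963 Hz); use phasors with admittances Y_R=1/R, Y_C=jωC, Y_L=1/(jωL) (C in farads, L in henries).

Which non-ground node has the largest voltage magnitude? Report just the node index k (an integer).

3

Element admittances at ω=6050 rad/s:
  Y(R1) = 0.0001242+0.000j S between n1,n3
  Y(C1) = 0.000+0.02523j S between n3,n2
  Y(R2) = 0.0002165+0.000j S between n3,n2
  Y(C2) = 0.000+0.001809j S between n0,n1
  Y(R3) = 0.001379+0.000j S between n2,n1
  Y(L1) = 0.000-0.1301j S between n0,n2
  Y(C3) = 0.000+0.005602j S between n3,n2
  Y(R4) = 0.0003546+0.000j S between n3,n0
  Y(R5) = 0.05051+0.000j S between n0,n2
  Y(R6) = 0.001377+0.000j S between n3,n2
  Y(R7) = 0.2604+0.000j S between n3,n2
  Y(R8) = 0.001946+0.000j S between n3,n1
  Y(R9) = 0.3077+0.000j S between n0,n1
  Y(R10) = 0.9709+0.000j S between n1,n2
  Y(R11) = 0.0001490+0.000j S between n0,n3
  Y(C4) = 0.000+0.5850j S between n3,n1
  Y(L2) = 0.000-0.002559j S between n0,n3
  Y(L3) = 0.000-0.06457j S between n2,n3
  Y(R12) = 0.02762+0.000j S between n1,n2
  V1: constraint V(n2)−V(n3) = 21.2
  I1: injects 0.0111 A into n1 (from n3)
Assemble and solve the 4×4 MNA system:
  V(n1)=-3.652-1.190j  V(n2)=0.7659+8.237j  V(n3)=-20.43+8.237j
  i(V1)=-11.08-9.027j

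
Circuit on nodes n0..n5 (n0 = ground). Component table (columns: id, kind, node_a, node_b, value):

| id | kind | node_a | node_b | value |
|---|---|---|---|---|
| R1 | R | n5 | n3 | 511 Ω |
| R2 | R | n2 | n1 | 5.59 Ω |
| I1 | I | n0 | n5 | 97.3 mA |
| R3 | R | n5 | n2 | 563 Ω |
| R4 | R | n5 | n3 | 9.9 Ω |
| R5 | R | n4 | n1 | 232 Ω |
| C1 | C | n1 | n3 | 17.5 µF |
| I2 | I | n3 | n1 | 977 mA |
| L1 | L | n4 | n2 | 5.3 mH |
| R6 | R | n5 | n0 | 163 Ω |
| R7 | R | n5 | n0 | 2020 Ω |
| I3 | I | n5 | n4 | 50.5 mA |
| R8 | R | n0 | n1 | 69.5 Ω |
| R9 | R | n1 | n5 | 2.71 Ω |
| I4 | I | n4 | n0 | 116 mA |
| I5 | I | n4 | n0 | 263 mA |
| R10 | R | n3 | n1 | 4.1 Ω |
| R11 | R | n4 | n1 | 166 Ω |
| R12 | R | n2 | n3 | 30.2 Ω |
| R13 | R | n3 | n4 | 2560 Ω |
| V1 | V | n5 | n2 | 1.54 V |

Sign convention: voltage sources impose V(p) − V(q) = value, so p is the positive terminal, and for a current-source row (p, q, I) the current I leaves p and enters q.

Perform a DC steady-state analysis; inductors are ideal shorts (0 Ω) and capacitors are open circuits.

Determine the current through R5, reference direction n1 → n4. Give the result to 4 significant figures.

Apply KCL at each of the 5 non-ground nodes and solve the resulting linear system.
Node n1: branches {R2, R5, C1, I2, R8, R9, R10, R11} → V_1 = -13.30
Node n2: branches {R2, R3, L1, R12, V1} → V_2 = -15.17
Node n3: branches {R1, R4, C1, I2, R10, R12, R13} → V_3 = -16.12
Node n4: branches {R5, L1, I3, I4, I5, R11, R13} → V_4 = -15.17
Node n5: branches {R1, I1, R3, R4, R6, R7, I3, R9, V1} → V_5 = -13.63
Source currents: i(L1)=-0.3095, i(V1)=0.002438

0.008089 A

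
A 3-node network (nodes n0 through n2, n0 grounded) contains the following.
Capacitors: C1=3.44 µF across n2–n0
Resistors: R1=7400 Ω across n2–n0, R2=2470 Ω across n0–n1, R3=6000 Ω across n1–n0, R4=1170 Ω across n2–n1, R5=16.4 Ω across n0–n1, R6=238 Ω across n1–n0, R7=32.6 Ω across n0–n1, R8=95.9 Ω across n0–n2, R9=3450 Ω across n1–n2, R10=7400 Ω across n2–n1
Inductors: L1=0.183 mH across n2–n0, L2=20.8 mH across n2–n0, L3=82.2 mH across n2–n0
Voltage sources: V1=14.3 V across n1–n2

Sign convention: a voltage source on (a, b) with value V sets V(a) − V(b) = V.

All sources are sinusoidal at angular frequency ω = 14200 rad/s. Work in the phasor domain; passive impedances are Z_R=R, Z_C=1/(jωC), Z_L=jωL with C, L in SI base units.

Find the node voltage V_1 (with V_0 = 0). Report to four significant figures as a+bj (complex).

MNA unknowns: 2 node voltages V₁..V_2 plus 1 source current (V1)
C1: Y=0.000+0.04885j on G[2,0]
R1: Y=0.0001351+0.000j on G[2,0]
R2: Y=0.0004049+0.000j on G[0,1]
L1: Y=0.000-0.3848j on G[2,0]
R3: Y=0.0001667+0.000j on G[1,0]
R4: Y=0.0008547+0.000j on G[2,1]
R5: Y=0.06098+0.000j on G[0,1]
L2: Y=0.000-0.003386j on G[2,0]
R6: Y=0.004202+0.000j on G[1,0]
R7: Y=0.03067+0.000j on G[0,1]
R8: Y=0.01043+0.000j on G[0,2]
L3: Y=0.000-0.0008567j on G[2,0]
R9: Y=0.0002899+0.000j on G[1,2]
R10: Y=0.0001351+0.000j on G[2,1]
V1: row V1−V2=14.3, i_V1 at 1,2
solve → V1=13.14-3.688j, V2=-1.160-3.688j
aux → i_V1=-1.285+0.3556j

13.14-3.688j V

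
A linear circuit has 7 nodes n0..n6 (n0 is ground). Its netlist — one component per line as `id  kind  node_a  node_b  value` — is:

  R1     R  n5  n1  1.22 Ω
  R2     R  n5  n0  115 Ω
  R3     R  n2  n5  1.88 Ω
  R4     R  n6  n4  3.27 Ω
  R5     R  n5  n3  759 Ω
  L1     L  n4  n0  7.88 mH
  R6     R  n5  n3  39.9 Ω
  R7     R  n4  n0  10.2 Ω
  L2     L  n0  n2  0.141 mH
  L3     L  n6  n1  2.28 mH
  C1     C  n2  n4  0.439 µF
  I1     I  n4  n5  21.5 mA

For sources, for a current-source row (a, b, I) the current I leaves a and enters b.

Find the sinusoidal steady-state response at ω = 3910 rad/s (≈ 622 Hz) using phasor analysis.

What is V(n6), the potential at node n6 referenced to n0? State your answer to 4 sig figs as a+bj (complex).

-0.03907-0.08547j V

Element admittances at ω=3910 rad/s:
  Y(R1) = 0.8197+0.000j S between n5,n1
  Y(R2) = 0.008696+0.000j S between n5,n0
  Y(R3) = 0.5319+0.000j S between n2,n5
  Y(R4) = 0.3058+0.000j S between n6,n4
  Y(R5) = 0.001318+0.000j S between n5,n3
  Y(L1) = 0.000-0.03246j S between n4,n0
  Y(R6) = 0.02506+0.000j S between n5,n3
  Y(R7) = 0.09804+0.000j S between n4,n0
  Y(L2) = 0.000-1.814j S between n0,n2
  Y(L3) = 0.000-0.1122j S between n6,n1
  Y(C1) = 0.000+0.001716j S between n2,n4
  I1: injects 0.0215 A into n5 (from n4)
Assemble and solve the 6×6 MNA system:
  V(n1)=0.001393+0.01922j  V(n2)=-0.002366+0.005376j  V(n3)=0.01572+0.01368j  V(n4)=-0.07747-0.07063j  V(n5)=0.01572+0.01368j  V(n6)=-0.03907-0.08547j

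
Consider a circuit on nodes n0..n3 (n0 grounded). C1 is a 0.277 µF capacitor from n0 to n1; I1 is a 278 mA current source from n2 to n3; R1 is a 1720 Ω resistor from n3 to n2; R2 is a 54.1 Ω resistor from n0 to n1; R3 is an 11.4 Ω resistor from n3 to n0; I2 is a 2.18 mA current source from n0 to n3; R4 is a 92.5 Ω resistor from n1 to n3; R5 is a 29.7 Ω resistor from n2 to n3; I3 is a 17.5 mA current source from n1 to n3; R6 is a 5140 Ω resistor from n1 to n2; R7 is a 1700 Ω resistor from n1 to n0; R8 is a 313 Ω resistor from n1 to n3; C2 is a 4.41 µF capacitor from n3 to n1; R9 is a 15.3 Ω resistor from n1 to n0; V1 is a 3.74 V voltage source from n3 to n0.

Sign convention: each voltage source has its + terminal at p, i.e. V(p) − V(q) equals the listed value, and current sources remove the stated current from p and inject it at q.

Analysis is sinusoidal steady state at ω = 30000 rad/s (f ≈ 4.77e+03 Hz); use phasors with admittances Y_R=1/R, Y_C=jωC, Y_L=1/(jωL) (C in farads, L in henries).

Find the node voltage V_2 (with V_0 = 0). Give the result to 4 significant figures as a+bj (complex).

Element admittances at ω=30000 rad/s:
  Y(C1) = 0.000+0.008310j S between n0,n1
  I1: injects 0.278 A into n3 (from n2)
  Y(R1) = 0.0005814+0.000j S between n3,n2
  Y(R2) = 0.01848+0.000j S between n0,n1
  Y(R3) = 0.08772+0.000j S between n3,n0
  I2: injects 0.00218 A into n3 (from n0)
  Y(R4) = 0.01081+0.000j S between n1,n3
  Y(R5) = 0.03367+0.000j S between n2,n3
  I3: injects 0.0175 A into n3 (from n1)
  Y(R6) = 0.0001946+0.000j S between n1,n2
  Y(R7) = 0.0005882+0.000j S between n1,n0
  Y(R8) = 0.003195+0.000j S between n1,n3
  Y(C2) = 0.000+0.1323j S between n3,n1
  Y(R9) = 0.06536+0.000j S between n1,n0
  V1: constraint V(n3)−V(n0) = 3.74
Assemble and solve the 4×4 MNA system:
  V(n1)=2.472+1.492j  V(n2)=-4.338+0.008428j  V(n3)=3.740+0.000j
  i(V1)=-0.5222-0.1465j

-4.338+0.008428j V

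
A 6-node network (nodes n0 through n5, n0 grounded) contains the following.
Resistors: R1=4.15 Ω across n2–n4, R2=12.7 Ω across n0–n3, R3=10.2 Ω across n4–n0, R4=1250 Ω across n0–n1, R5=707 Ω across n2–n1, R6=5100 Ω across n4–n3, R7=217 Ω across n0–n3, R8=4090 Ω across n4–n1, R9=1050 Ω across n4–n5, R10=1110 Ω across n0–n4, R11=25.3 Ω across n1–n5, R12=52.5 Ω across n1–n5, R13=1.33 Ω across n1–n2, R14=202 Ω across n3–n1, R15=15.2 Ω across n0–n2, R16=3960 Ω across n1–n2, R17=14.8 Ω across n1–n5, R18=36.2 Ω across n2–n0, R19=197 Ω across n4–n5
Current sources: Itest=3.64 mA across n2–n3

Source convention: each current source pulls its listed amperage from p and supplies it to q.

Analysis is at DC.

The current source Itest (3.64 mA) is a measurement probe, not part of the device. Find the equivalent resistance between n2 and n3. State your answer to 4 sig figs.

R_eq = 16.55 Ω

Element admittances at DC:
  Y(R1) = 0.2410 S between n2,n4
  Y(R2) = 0.07874 S between n0,n3
  Y(R3) = 0.09804 S between n4,n0
  Y(R4) = 0.0008000 S between n0,n1
  Y(R5) = 0.001414 S between n2,n1
  Y(R6) = 0.0001961 S between n4,n3
  Y(R7) = 0.004608 S between n0,n3
  Y(R8) = 0.0002445 S between n4,n1
  Y(R9) = 0.0009524 S between n4,n5
  Y(R10) = 0.0009009 S between n0,n4
  Y(R11) = 0.03953 S between n1,n5
  Y(R12) = 0.01905 S between n1,n5
  Y(R13) = 0.7519 S between n1,n2
  Y(R14) = 0.004950 S between n3,n1
  Y(R15) = 0.06579 S between n0,n2
  Y(R16) = 0.0002525 S between n1,n2
  Y(R17) = 0.06757 S between n1,n5
  Y(R18) = 0.02762 S between n2,n0
  Y(R19) = 0.005076 S between n4,n5
  Itest: injects 0.00364 A into n3 (from n2)
Assemble and solve the 5×5 MNA system:
  V(n1)=-0.01979  V(n2)=-0.02025  V(n3)=0.03999  V(n4)=-0.01442  V(n5)=-0.01954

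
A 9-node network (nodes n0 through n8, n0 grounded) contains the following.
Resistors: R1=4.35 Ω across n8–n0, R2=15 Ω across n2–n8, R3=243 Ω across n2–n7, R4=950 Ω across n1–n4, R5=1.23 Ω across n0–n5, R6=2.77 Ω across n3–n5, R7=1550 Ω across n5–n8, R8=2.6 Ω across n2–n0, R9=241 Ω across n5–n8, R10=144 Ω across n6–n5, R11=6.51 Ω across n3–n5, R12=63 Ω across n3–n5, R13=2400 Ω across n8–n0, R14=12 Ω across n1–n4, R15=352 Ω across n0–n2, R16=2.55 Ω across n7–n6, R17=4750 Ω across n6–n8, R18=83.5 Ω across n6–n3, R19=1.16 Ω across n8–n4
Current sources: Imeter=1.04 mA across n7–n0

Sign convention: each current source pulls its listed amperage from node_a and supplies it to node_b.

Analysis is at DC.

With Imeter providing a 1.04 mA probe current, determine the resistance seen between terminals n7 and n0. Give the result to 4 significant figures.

R_eq = 46.09 Ω

MNA unknowns: 8 node voltages V₁..V_8
R1: Y=0.2299 on G[8,0]
R2: Y=0.06667 on G[2,8]
R3: Y=0.004115 on G[2,7]
R4: Y=0.001053 on G[1,4]
R5: Y=0.8130 on G[0,5]
R6: Y=0.3610 on G[3,5]
R7: Y=0.0006452 on G[5,8]
R8: Y=0.3846 on G[2,0]
R9: Y=0.004149 on G[5,8]
R10: Y=0.006944 on G[6,5]
R11: Y=0.1536 on G[3,5]
R12: Y=0.01587 on G[3,5]
R13: Y=0.0004167 on G[8,0]
R14: Y=0.08333 on G[1,4]
R15: Y=0.002841 on G[0,2]
R16: Y=0.3922 on G[7,6]
R17: Y=0.0002105 on G[6,8]
R18: Y=0.01198 on G[6,3]
R19: Y=0.8621 on G[8,4]
Imeter: z[7]−=0.00104, z[0]+=0.00104
solve → V1=-0.0001479, V2=-0.0004520, V3=-0.002010, V4=-0.0001479, V5=-0.001022, V6=-0.04578, V7=-0.04793, V8=-0.0001479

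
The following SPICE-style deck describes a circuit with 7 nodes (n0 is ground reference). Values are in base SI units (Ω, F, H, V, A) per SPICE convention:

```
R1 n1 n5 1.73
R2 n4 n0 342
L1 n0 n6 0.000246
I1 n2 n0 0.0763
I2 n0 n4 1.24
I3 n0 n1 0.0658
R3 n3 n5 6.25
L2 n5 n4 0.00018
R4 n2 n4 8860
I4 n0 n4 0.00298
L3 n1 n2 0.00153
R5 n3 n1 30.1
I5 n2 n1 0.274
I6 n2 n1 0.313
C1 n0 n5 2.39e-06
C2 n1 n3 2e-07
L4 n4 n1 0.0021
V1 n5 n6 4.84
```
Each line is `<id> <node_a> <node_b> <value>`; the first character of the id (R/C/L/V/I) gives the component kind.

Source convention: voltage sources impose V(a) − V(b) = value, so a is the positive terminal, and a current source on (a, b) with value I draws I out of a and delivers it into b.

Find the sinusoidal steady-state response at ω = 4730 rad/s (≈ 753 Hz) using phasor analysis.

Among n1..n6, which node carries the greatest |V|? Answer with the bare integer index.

Apply KCL at each of the 6 non-ground nodes and solve the resulting linear system.
Node n1: branches {R1, I3, L3, R5, I5, I6, C2, L4} → V_1 = 5.052+1.458j
Node n2: branches {I1, R4, L3, I5, I6} → V_2 = 5.048-3.343j
Node n3: branches {R3, R5, C2} → V_3 = 4.937+1.440j
Node n4: branches {R2, I2, L2, R4, I4, L4} → V_4 = 4.930+2.401j
Node n5: branches {R1, R3, L2, C1, V1} → V_5 = 4.913+1.436j
Node n6: branches {L1, V1} → V_6 = 0.07279+1.436j
Source currents: i(V1)=1.234-0.06256j

2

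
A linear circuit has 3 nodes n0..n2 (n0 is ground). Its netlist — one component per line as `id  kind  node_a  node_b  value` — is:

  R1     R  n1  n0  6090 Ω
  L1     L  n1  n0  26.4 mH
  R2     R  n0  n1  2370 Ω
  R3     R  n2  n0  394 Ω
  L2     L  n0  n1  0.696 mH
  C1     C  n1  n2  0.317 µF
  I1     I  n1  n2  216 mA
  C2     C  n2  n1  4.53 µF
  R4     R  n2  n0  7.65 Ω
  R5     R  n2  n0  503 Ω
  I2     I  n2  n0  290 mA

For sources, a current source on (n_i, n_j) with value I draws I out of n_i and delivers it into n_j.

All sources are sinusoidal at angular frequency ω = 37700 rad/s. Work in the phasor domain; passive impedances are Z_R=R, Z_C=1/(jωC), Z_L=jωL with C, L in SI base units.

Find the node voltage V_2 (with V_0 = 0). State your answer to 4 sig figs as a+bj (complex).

Apply KCL at each of the 2 non-ground nodes and solve the resulting linear system.
Node n1: branches {R1, L1, R2, L2, C1, I1, C2} → V_1 = -2.873+0.4325j
Node n2: branches {R3, C1, I1, C2, R4, R5, I2} → V_2 = -2.257-0.8329j

-2.257-0.8329j V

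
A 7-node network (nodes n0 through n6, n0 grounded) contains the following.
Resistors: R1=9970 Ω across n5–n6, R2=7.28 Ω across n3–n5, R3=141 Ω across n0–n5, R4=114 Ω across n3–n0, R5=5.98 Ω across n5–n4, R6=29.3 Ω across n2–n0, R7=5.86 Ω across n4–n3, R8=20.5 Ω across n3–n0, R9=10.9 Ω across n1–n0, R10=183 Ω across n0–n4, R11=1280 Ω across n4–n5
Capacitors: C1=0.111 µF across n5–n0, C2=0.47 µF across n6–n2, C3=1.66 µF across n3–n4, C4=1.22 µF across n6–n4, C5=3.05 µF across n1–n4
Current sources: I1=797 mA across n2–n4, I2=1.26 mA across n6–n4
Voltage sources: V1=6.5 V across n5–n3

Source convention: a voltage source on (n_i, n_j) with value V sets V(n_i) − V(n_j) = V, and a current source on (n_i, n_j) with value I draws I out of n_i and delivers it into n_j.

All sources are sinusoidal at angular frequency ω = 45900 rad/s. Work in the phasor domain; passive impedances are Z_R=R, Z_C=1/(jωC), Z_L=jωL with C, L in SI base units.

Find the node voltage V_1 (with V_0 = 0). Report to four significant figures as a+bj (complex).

Apply KCL at each of the 6 non-ground nodes and solve the resulting linear system.
Node n1: branches {C5, R9} → V_1 = 4.871-1.357j
Node n2: branches {C2, R6, I1} → V_2 = -16.93+9.538j
Node n3: branches {R2, R4, C3, R7, R8, V1} → V_3 = 0.7146-3.293j
Node n4: branches {R5, C3, I1, R7, C4, C5, I2, R10, R11} → V_4 = 3.981-4.549j
Node n5: branches {R1, R2, C1, R3, R5, R11, V1} → V_5 = 7.215-3.293j
Node n6: branches {R1, C2, C4, I2} → V_6 = -1.837-0.6270j
Source currents: i(V1)=-1.505-0.2241j

4.871-1.357j V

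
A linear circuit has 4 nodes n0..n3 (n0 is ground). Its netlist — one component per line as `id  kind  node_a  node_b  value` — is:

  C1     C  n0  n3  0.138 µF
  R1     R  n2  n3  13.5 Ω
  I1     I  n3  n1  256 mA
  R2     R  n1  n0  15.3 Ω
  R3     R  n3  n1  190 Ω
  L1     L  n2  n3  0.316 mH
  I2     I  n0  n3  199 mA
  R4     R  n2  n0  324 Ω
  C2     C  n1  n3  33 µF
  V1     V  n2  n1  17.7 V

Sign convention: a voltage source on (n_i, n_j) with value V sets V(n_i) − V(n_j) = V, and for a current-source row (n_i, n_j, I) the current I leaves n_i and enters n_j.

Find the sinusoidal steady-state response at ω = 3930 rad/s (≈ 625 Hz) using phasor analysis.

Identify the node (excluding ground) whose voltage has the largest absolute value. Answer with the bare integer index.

3

MNA unknowns: 3 node voltages V₁..V_3 plus 1 source current (V1)
C1: Y=0.000+0.0005423j on G[0,3]
R1: Y=0.07407+0.000j on G[2,3]
I1: z[3]−=0.256, z[1]+=0.256
R2: Y=0.06536+0.000j on G[1,0]
R3: Y=0.005263+0.000j on G[3,1]
L1: Y=0.000-0.8052j on G[2,3]
I2: z[0]−=0.199, z[3]+=0.199
R4: Y=0.003086+0.000j on G[2,0]
C2: Y=0.000+0.1297j on G[1,3]
V1: row V2−V1=17.7, i_V1 at 2,1
solve → V1=2.103-0.1834j, V2=19.80-0.1834j, V3=23.15-0.7991j
aux → i_V1=-0.3092-2.738j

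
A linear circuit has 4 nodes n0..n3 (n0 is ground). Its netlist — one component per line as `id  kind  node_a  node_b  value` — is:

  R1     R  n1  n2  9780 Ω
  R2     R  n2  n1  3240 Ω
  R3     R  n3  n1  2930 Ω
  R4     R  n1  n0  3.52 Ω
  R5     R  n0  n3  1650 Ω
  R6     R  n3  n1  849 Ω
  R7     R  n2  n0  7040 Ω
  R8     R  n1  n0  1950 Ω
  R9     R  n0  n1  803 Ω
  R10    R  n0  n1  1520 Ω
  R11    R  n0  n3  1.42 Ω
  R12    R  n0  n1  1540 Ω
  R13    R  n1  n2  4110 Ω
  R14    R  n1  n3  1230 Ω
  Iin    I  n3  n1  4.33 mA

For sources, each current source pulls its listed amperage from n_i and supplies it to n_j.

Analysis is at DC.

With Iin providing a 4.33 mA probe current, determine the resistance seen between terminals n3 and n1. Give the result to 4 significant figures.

R_eq = 4.844 Ω

Element admittances at DC:
  Y(R1) = 0.0001022 S between n1,n2
  Y(R2) = 0.0003086 S between n2,n1
  Y(R3) = 0.0003413 S between n3,n1
  Y(R4) = 0.2841 S between n1,n0
  Y(R5) = 0.0006061 S between n0,n3
  Y(R6) = 0.001178 S between n3,n1
  Y(R7) = 0.0001420 S between n2,n0
  Y(R8) = 0.0005128 S between n1,n0
  Y(R9) = 0.001245 S between n0,n1
  Y(R10) = 0.0006579 S between n0,n1
  Y(R11) = 0.7042 S between n0,n3
  Y(R12) = 0.0006494 S between n0,n1
  Y(R13) = 0.0002433 S between n1,n2
  Y(R14) = 0.0008130 S between n1,n3
  Iin: injects 0.00433 A into n1 (from n3)
Assemble and solve the 3×3 MNA system:
  V(n1)=0.01490  V(n2)=0.01224  V(n3)=-0.006074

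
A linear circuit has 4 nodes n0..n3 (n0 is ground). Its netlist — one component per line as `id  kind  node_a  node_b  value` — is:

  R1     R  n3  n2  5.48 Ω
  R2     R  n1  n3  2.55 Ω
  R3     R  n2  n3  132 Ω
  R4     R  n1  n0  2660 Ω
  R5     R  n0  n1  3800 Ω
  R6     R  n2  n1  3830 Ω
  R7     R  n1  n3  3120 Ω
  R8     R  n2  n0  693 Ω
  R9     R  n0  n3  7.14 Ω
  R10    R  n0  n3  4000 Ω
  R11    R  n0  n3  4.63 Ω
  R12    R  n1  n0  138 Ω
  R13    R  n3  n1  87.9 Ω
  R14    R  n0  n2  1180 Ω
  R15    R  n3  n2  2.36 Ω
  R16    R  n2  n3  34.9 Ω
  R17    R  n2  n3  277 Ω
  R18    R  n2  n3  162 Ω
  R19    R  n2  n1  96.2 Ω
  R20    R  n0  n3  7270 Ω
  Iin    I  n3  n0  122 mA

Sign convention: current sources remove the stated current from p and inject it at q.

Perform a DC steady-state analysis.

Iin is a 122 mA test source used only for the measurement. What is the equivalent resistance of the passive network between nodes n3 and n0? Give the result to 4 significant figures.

Apply KCL at each of the 3 non-ground nodes and solve the resulting linear system.
Node n1: branches {R2, R4, R5, R6, R7, R12, R13, R19} → V_1 = -0.3267
Node n2: branches {R1, R3, R6, R8, R14, R15, R16, R17, R18, R19} → V_2 = -0.3317
Node n3: branches {R1, R2, R3, R7, R9, R10, R11, R13, R15, R16, R17, R18, R20, Iin} → V_3 = -0.3329

R_eq = 2.729 Ω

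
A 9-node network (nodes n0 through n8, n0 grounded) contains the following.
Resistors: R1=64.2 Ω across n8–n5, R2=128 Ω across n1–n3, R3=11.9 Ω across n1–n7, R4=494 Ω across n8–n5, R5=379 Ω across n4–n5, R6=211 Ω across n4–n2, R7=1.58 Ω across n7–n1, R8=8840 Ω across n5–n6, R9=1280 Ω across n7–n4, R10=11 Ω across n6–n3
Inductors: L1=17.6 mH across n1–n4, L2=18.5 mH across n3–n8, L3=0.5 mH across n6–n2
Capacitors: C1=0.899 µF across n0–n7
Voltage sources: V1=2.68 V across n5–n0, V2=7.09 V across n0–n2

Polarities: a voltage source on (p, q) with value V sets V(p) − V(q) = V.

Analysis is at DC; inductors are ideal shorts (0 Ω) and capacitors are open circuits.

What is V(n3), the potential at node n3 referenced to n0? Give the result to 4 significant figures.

Apply KCL at each of the 8 non-ground nodes and solve the resulting linear system.
Node n1: branches {L1, R2, R3, R7} → V_1 = -4.545
Node n2: branches {L3, R6, V2} → V_2 = -7.090
Node n3: branches {R2, L2, R10} → V_3 = -5.441
Node n4: branches {L1, R5, R6, R9} → V_4 = -4.545
Node n5: branches {R1, R4, R5, R8, V1} → V_5 = 2.680
Node n6: branches {L3, R8, R10} → V_6 = -7.090
Node n7: branches {C1, R3, R7, R9} → V_7 = -4.545
Node n8: branches {R1, L2, R4} → V_8 = -5.441
Source currents: i(L1)=-0.007000, i(L2)=-0.1429, i(L3)=0.1510, i(V1)=-0.1631, i(V2)=-0.1631

-5.441 V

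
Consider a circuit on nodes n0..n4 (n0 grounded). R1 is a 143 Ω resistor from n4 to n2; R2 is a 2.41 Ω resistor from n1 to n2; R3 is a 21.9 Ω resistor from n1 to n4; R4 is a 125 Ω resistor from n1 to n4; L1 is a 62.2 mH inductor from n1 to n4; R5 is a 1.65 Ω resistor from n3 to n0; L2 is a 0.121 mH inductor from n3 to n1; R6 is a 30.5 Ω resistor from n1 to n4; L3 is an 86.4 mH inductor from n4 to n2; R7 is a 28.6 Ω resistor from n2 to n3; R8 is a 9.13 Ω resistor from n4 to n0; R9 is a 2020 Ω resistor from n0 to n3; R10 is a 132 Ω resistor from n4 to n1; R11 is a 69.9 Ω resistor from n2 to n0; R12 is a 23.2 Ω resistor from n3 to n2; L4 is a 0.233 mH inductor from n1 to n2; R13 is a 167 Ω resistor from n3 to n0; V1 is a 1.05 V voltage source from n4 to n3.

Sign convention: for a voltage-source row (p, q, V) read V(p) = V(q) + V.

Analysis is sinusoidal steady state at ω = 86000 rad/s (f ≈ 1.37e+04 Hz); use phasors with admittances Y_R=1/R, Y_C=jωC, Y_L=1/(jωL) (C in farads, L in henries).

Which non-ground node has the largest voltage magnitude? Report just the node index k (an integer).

Element admittances at ω=86000 rad/s:
  Y(R1) = 0.006993+0.000j S between n4,n2
  Y(R2) = 0.4149+0.000j S between n1,n2
  Y(R3) = 0.04566+0.000j S between n1,n4
  Y(R4) = 0.008000+0.000j S between n1,n4
  Y(L1) = 0.000-0.0001869j S between n1,n4
  Y(R5) = 0.6061+0.000j S between n3,n0
  Y(L2) = 0.000-0.09610j S between n3,n1
  Y(R6) = 0.03279+0.000j S between n1,n4
  Y(L3) = 0.000-0.0001346j S between n4,n2
  Y(R7) = 0.03497+0.000j S between n2,n3
  Y(R8) = 0.1095+0.000j S between n4,n0
  Y(R9) = 0.0004950+0.000j S between n0,n3
  Y(R10) = 0.007576+0.000j S between n4,n1
  Y(R11) = 0.01431+0.000j S between n2,n0
  Y(R12) = 0.04310+0.000j S between n3,n2
  Y(L4) = 0.000-0.04991j S between n1,n2
  Y(R13) = 0.005988+0.000j S between n3,n0
  V1: constraint V(n4)−V(n3) = 1.05
Assemble and solve the 5×5 MNA system:
  V(n1)=0.3011+0.2554j  V(n2)=0.2355+0.1989j  V(n3)=-0.1639-0.003941j  V(n4)=0.8861-0.003941j
  i(V1)=-0.1565+0.02644j

4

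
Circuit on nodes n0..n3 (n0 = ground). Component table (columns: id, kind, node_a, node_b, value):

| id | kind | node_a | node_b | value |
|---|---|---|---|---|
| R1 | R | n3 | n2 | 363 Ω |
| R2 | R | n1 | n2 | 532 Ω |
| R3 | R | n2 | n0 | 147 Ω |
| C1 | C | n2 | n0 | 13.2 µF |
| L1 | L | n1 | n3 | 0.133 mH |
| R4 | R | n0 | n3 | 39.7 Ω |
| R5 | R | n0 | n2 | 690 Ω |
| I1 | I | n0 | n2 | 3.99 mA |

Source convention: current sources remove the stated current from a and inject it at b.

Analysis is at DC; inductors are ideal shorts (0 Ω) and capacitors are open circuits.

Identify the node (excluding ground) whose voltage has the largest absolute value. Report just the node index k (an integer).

2

MNA unknowns: 3 node voltages V₁..V_3 plus 1 source current (L1)
R1: Y=0.002755 on G[3,2]
R2: Y=0.001880 on G[1,2]
R3: Y=0.006803 on G[2,0]
C1: Y=0.000 on G[2,0]
L1: row V1−V3=0, i_L1 at 1,3
R4: Y=0.02519 on G[0,3]
R5: Y=0.001449 on G[0,2]
I1: z[0]−=0.00399, z[2]+=0.00399
solve → V1=0.05096, V2=0.3280, V3=0.05096
aux → i_L1=0.0005207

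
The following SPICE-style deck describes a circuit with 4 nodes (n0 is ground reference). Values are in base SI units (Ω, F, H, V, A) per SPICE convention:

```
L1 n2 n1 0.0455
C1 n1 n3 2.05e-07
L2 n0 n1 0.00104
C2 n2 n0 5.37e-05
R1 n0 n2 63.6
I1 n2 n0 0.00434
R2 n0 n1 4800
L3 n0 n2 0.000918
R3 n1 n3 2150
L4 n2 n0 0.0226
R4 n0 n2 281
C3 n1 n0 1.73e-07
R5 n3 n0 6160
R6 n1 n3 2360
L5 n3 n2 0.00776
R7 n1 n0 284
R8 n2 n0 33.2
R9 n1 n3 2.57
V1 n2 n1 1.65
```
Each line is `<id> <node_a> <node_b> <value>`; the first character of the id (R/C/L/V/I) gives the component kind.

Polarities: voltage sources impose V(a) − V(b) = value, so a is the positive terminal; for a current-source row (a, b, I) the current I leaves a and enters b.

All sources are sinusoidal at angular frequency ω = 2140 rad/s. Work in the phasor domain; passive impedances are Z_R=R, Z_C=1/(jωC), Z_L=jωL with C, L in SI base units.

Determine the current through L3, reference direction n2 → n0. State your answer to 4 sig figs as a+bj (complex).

MNA unknowns: 3 node voltages V₁..V_3 plus 1 source current (V1)
L1: Y=0.000-0.01027j on G[2,1]
C1: Y=0.000+0.0004387j on G[1,3]
L2: Y=0.000-0.4493j on G[0,1]
C2: Y=0.000+0.1149j on G[2,0]
R1: Y=0.01572+0.000j on G[0,2]
I1: z[2]−=0.00434, z[0]+=0.00434
R2: Y=0.0002083+0.000j on G[0,1]
L3: Y=0.000-0.5090j on G[0,2]
R3: Y=0.0004651+0.000j on G[1,3]
L4: Y=0.000-0.02068j on G[2,0]
R4: Y=0.003559+0.000j on G[0,2]
C3: Y=0.000+0.0003702j on G[1,0]
R5: Y=0.0001623+0.000j on G[3,0]
R6: Y=0.0004237+0.000j on G[1,3]
L5: Y=0.000-0.06022j on G[3,2]
R7: Y=0.003521+0.000j on G[1,0]
R8: Y=0.03012+0.000j on G[2,0]
R9: Y=0.3891+0.000j on G[1,3]
V1: row V2−V1=1.65, i_V1 at 2,1
solve → V1=-0.7955-0.05032j, V2=0.8545-0.05032j, V3=-0.7571-0.2991j
aux → i_V1=-0.04066+0.4709j

-0.02561-0.4350j A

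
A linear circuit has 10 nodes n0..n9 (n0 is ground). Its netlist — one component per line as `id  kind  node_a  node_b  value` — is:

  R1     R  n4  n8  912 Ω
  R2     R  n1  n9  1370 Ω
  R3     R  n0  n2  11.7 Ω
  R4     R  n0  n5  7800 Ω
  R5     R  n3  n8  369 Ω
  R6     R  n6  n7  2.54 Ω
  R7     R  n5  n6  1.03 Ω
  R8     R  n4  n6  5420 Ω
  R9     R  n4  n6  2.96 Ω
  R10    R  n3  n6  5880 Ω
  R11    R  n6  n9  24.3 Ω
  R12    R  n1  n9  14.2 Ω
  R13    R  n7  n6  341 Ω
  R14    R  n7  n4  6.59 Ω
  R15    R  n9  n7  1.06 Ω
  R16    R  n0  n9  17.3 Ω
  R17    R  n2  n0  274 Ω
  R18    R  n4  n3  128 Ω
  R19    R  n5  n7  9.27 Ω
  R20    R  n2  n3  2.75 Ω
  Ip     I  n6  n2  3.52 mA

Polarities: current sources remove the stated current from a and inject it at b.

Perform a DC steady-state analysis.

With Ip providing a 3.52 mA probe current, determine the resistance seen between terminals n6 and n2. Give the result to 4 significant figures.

R_eq = 24.69 Ω

Apply KCL at each of the 9 non-ground nodes and solve the resulting linear system.
Node n1: branches {R2, R12} → V_1 = -0.04832
Node n2: branches {R3, R17, R20, Ip} → V_2 = 0.03142
Node n3: branches {R5, R10, R18, R20} → V_3 = 0.02944
Node n4: branches {R1, R8, R9, R14, R18} → V_4 = -0.05266
Node n5: branches {R4, R7, R19} → V_5 = -0.05505
Node n6: branches {R6, R7, R8, R9, R10, R11, R13, Ip} → V_6 = -0.05551
Node n7: branches {R6, R13, R14, R15, R19} → V_7 = -0.05097
Node n8: branches {R1, R5} → V_8 = 0.005791
Node n9: branches {R2, R11, R12, R15, R16} → V_9 = -0.04832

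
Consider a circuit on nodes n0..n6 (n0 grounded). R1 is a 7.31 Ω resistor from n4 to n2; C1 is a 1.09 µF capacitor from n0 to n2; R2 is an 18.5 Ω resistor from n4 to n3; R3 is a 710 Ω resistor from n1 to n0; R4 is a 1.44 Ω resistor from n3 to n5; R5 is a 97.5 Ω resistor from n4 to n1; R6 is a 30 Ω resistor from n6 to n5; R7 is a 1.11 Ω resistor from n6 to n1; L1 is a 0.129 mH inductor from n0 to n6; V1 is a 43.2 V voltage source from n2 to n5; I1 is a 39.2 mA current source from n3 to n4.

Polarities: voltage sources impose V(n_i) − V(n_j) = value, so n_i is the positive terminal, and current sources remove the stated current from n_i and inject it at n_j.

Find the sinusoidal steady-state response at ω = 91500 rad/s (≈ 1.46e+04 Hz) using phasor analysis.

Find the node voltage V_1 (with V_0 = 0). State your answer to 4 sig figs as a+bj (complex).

Element admittances at ω=91500 rad/s:
  Y(R1) = 0.1368+0.000j S between n4,n2
  Y(C1) = 0.000+0.09973j S between n0,n2
  Y(R2) = 0.05405+0.000j S between n4,n3
  Y(R3) = 0.001408+0.000j S between n1,n0
  Y(R4) = 0.6944+0.000j S between n3,n5
  Y(R5) = 0.01026+0.000j S between n4,n1
  Y(R6) = 0.03333+0.000j S between n6,n5
  Y(R7) = 0.9009+0.000j S between n6,n1
  Y(L1) = 0.000-0.08472j S between n0,n6
  V1: constraint V(n2)−V(n5) = 43.2
  I1: injects 0.0392 A into n4 (from n3)
Assemble and solve the 7×7 MNA system:
  V(n1)=-1.770-17.95j  V(n2)=-1.154-15.32j  V(n3)=-42.07-15.33j  V(n4)=-11.99-15.46j  V(n5)=-44.35-15.32j  V(n6)=-1.657-18.01j
  i(V1)=-3.010+0.09638j

-1.770-17.95j V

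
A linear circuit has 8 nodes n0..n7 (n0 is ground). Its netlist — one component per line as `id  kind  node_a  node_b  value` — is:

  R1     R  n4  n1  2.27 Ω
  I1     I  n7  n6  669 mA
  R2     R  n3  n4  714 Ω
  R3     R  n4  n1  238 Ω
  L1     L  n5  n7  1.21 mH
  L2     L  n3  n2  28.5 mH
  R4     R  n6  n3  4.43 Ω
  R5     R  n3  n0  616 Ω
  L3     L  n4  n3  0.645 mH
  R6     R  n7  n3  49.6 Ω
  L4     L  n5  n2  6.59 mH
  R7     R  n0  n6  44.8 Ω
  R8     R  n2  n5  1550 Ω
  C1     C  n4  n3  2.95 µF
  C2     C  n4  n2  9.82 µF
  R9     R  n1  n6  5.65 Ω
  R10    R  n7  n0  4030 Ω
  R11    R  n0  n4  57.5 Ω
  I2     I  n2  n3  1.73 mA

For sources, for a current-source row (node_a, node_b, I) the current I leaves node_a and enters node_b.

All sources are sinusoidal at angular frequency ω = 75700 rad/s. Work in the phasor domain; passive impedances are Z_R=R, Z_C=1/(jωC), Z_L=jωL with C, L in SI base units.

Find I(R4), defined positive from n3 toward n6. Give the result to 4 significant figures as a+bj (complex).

Apply KCL at each of the 7 non-ground nodes and solve the resulting linear system.
Node n1: branches {R1, R3, R9} → V_1 = -0.1435-0.1545j
Node n2: branches {L2, L4, R8, C2, I2} → V_2 = -0.4781-0.2780j
Node n3: branches {R2, L2, R4, R5, L3, R6, C1, I2} → V_3 = -1.186+0.5391j
Node n4: branches {R1, R2, R3, L3, C1, C2, R11} → V_4 = -0.5526-0.3043j
Node n5: branches {L1, L4, R8} → V_5 = -28.02-0.4975j
Node n6: branches {I1, R4, R7, R9} → V_6 = 0.8843+0.2220j
Node n7: branches {I1, L1, R6, R10} → V_7 = -33.06-2.165j

-0.4673+0.07159j A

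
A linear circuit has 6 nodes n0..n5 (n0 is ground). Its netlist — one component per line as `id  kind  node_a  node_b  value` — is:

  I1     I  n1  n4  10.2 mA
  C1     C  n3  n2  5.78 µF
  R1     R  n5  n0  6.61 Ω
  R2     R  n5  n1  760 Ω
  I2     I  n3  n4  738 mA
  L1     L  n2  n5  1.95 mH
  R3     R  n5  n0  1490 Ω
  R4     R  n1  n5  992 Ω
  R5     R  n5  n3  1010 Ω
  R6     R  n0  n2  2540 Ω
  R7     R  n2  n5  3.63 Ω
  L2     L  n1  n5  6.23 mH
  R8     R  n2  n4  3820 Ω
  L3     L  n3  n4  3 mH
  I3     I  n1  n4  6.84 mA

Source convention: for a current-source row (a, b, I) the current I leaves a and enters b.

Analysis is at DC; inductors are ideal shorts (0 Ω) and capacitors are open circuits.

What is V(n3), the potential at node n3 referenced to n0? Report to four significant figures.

13.61 V

MNA unknowns: 5 node voltages V₁..V_5 plus 3 source currents (L1, L2, L3)
I1: z[1]−=0.0102, z[4]+=0.0102
C1: Y=0.000 on G[3,2]
R1: Y=0.1513 on G[5,0]
R2: Y=0.001316 on G[5,1]
I2: z[3]−=0.738, z[4]+=0.738
L1: row V2−V5=0, i_L1 at 2,5
R3: Y=0.0006711 on G[5,0]
R4: Y=0.001008 on G[1,5]
R5: Y=0.0009901 on G[5,3]
R6: Y=0.0003937 on G[0,2]
R7: Y=0.2755 on G[2,5]
L2: row V1−V5=0, i_L2 at 1,5
R8: Y=0.0002618 on G[2,4]
L3: row V3−V4=0, i_L3 at 3,4
I3: z[1]−=0.00684, z[4]+=0.00684
solve → V1=0.000, V2=0.000, V3=13.61, V4=13.61, V5=0.000
aux → i_L1=0.003563, i_L2=-0.01704, i_L3=-0.7515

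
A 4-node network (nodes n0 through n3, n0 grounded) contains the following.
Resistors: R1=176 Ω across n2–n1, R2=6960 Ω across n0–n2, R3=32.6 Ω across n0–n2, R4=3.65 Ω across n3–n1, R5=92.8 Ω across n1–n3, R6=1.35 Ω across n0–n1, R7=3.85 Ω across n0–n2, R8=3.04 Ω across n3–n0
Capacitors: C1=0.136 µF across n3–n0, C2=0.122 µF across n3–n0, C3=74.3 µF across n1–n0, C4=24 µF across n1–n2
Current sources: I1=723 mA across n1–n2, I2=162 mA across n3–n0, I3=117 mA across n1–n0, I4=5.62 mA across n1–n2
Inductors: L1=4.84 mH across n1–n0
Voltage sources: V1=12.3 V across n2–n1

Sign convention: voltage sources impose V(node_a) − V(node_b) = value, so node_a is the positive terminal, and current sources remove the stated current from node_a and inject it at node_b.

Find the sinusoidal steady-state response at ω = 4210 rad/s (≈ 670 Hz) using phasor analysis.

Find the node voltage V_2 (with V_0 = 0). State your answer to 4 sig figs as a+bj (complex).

Apply KCL at each of the 3 non-ground nodes and solve the resulting linear system.
Node n1: branches {R1, I1, L1, I3, C3, R4, C4, I4, R5, R6, V1} → V_1 = -3.030+0.6757j
Node n2: branches {R1, I1, R2, R3, C4, I4, R7, V1} → V_2 = 9.270+0.6757j
Node n3: branches {C1, C2, I2, R4, R5, R8} → V_3 = -1.669+0.3165j
Source currents: i(V1)=-2.035-1.439j

9.270+0.6757j V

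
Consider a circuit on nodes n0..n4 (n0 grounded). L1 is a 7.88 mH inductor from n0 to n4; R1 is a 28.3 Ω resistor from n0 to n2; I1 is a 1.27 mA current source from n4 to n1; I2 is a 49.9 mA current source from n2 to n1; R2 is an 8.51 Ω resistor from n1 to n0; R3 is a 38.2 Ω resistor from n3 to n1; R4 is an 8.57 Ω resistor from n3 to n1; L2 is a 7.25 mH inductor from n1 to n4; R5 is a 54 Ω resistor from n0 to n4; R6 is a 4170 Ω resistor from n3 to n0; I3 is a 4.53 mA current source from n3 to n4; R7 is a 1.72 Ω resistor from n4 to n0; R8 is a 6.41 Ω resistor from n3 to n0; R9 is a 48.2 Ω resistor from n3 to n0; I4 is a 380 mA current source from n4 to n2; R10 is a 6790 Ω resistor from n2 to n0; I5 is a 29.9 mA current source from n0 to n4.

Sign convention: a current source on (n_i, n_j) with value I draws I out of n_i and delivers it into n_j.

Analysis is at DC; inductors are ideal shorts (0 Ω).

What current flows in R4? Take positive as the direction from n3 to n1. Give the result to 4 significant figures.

Element admittances at DC:
  L1: short n0↔n4 (DC inductor)
  Y(R1) = 0.03534 S between n0,n2
  I1: injects 0.00127 A into n1 (from n4)
  I2: injects 0.0499 A into n1 (from n2)
  Y(R2) = 0.1175 S between n1,n0
  Y(R3) = 0.02618 S between n3,n1
  Y(R4) = 0.1167 S between n3,n1
  L2: short n1↔n4 (DC inductor)
  Y(R5) = 0.01852 S between n0,n4
  Y(R6) = 0.0002398 S between n3,n0
  I3: injects 0.00453 A into n4 (from n3)
  Y(R7) = 0.5814 S between n4,n0
  Y(R8) = 0.1560 S between n3,n0
  Y(R9) = 0.02075 S between n3,n0
  I4: injects 0.38 A into n2 (from n4)
  Y(R10) = 0.0001473 S between n2,n0
  I5: injects 0.0299 A into n4 (from n0)
Assemble and solve the 6×6 MNA system:
  V(n1)=0.000  V(n2)=9.303  V(n3)=-0.01416  V(n4)=0.000
  i(L1)=0.2977  i(L2)=0.04915

-0.001653 A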